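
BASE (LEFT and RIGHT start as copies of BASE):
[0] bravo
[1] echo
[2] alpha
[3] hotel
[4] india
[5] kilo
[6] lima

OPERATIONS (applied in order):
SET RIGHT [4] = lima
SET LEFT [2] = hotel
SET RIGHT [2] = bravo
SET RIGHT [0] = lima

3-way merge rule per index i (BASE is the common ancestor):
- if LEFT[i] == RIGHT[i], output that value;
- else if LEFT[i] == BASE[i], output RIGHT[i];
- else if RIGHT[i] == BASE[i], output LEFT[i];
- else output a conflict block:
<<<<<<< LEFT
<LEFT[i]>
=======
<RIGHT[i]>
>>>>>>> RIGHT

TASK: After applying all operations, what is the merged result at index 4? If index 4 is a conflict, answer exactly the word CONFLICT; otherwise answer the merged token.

Final LEFT:  [bravo, echo, hotel, hotel, india, kilo, lima]
Final RIGHT: [lima, echo, bravo, hotel, lima, kilo, lima]
i=0: L=bravo=BASE, R=lima -> take RIGHT -> lima
i=1: L=echo R=echo -> agree -> echo
i=2: BASE=alpha L=hotel R=bravo all differ -> CONFLICT
i=3: L=hotel R=hotel -> agree -> hotel
i=4: L=india=BASE, R=lima -> take RIGHT -> lima
i=5: L=kilo R=kilo -> agree -> kilo
i=6: L=lima R=lima -> agree -> lima
Index 4 -> lima

Answer: lima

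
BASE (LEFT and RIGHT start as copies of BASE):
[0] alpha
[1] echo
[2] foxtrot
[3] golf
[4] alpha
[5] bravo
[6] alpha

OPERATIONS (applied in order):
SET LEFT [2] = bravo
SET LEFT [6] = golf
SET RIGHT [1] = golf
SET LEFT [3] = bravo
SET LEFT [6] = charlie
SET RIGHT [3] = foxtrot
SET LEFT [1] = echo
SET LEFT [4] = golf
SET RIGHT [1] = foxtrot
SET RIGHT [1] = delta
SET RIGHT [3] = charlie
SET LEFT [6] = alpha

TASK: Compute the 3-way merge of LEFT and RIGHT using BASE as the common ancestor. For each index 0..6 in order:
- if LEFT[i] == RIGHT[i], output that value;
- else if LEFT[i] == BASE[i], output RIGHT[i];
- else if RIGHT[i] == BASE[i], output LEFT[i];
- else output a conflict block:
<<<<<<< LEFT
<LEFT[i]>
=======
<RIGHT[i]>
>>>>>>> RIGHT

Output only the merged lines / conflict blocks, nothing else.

Answer: alpha
delta
bravo
<<<<<<< LEFT
bravo
=======
charlie
>>>>>>> RIGHT
golf
bravo
alpha

Derivation:
Final LEFT:  [alpha, echo, bravo, bravo, golf, bravo, alpha]
Final RIGHT: [alpha, delta, foxtrot, charlie, alpha, bravo, alpha]
i=0: L=alpha R=alpha -> agree -> alpha
i=1: L=echo=BASE, R=delta -> take RIGHT -> delta
i=2: L=bravo, R=foxtrot=BASE -> take LEFT -> bravo
i=3: BASE=golf L=bravo R=charlie all differ -> CONFLICT
i=4: L=golf, R=alpha=BASE -> take LEFT -> golf
i=5: L=bravo R=bravo -> agree -> bravo
i=6: L=alpha R=alpha -> agree -> alpha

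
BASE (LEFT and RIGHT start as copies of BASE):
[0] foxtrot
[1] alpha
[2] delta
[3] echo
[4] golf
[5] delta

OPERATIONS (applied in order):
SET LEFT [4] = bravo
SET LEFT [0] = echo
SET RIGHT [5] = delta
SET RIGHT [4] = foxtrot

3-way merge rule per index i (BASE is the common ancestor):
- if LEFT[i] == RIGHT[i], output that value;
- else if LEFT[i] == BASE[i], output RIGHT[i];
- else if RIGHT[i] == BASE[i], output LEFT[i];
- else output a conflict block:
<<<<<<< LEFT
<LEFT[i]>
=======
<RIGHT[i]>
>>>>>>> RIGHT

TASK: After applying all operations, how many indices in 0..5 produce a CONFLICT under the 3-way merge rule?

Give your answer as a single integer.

Answer: 1

Derivation:
Final LEFT:  [echo, alpha, delta, echo, bravo, delta]
Final RIGHT: [foxtrot, alpha, delta, echo, foxtrot, delta]
i=0: L=echo, R=foxtrot=BASE -> take LEFT -> echo
i=1: L=alpha R=alpha -> agree -> alpha
i=2: L=delta R=delta -> agree -> delta
i=3: L=echo R=echo -> agree -> echo
i=4: BASE=golf L=bravo R=foxtrot all differ -> CONFLICT
i=5: L=delta R=delta -> agree -> delta
Conflict count: 1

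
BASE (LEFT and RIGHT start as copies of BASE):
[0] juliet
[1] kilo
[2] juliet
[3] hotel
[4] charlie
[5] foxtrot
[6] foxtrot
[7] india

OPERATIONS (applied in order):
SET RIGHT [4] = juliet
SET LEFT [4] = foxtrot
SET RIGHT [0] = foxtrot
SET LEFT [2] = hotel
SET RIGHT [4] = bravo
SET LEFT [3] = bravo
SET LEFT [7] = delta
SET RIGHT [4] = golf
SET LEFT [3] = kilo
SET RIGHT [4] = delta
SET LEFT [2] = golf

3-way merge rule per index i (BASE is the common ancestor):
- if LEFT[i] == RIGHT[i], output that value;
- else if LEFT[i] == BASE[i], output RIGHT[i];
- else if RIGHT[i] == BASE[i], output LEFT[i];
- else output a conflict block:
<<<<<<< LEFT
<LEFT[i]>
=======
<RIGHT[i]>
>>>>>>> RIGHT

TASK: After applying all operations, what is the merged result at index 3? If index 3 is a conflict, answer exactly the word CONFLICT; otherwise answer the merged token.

Final LEFT:  [juliet, kilo, golf, kilo, foxtrot, foxtrot, foxtrot, delta]
Final RIGHT: [foxtrot, kilo, juliet, hotel, delta, foxtrot, foxtrot, india]
i=0: L=juliet=BASE, R=foxtrot -> take RIGHT -> foxtrot
i=1: L=kilo R=kilo -> agree -> kilo
i=2: L=golf, R=juliet=BASE -> take LEFT -> golf
i=3: L=kilo, R=hotel=BASE -> take LEFT -> kilo
i=4: BASE=charlie L=foxtrot R=delta all differ -> CONFLICT
i=5: L=foxtrot R=foxtrot -> agree -> foxtrot
i=6: L=foxtrot R=foxtrot -> agree -> foxtrot
i=7: L=delta, R=india=BASE -> take LEFT -> delta
Index 3 -> kilo

Answer: kilo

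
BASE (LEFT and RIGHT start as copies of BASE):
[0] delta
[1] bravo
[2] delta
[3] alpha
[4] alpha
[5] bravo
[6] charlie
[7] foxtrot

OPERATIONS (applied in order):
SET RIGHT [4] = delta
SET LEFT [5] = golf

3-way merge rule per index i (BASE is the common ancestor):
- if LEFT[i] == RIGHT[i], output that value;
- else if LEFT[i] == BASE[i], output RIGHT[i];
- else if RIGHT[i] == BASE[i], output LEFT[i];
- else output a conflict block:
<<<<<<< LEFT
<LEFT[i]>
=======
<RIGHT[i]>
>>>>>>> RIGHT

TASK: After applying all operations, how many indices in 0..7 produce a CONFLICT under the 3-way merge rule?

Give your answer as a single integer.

Answer: 0

Derivation:
Final LEFT:  [delta, bravo, delta, alpha, alpha, golf, charlie, foxtrot]
Final RIGHT: [delta, bravo, delta, alpha, delta, bravo, charlie, foxtrot]
i=0: L=delta R=delta -> agree -> delta
i=1: L=bravo R=bravo -> agree -> bravo
i=2: L=delta R=delta -> agree -> delta
i=3: L=alpha R=alpha -> agree -> alpha
i=4: L=alpha=BASE, R=delta -> take RIGHT -> delta
i=5: L=golf, R=bravo=BASE -> take LEFT -> golf
i=6: L=charlie R=charlie -> agree -> charlie
i=7: L=foxtrot R=foxtrot -> agree -> foxtrot
Conflict count: 0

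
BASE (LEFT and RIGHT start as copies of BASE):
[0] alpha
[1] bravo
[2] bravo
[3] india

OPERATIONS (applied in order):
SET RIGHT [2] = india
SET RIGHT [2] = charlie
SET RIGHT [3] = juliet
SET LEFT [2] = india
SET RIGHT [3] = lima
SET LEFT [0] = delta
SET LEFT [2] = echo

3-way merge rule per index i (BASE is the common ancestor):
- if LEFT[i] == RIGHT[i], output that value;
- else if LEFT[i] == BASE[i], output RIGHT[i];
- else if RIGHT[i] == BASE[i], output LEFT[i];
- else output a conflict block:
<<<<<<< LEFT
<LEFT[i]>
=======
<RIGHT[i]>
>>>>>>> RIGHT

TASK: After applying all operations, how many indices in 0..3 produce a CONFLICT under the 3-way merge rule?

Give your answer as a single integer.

Final LEFT:  [delta, bravo, echo, india]
Final RIGHT: [alpha, bravo, charlie, lima]
i=0: L=delta, R=alpha=BASE -> take LEFT -> delta
i=1: L=bravo R=bravo -> agree -> bravo
i=2: BASE=bravo L=echo R=charlie all differ -> CONFLICT
i=3: L=india=BASE, R=lima -> take RIGHT -> lima
Conflict count: 1

Answer: 1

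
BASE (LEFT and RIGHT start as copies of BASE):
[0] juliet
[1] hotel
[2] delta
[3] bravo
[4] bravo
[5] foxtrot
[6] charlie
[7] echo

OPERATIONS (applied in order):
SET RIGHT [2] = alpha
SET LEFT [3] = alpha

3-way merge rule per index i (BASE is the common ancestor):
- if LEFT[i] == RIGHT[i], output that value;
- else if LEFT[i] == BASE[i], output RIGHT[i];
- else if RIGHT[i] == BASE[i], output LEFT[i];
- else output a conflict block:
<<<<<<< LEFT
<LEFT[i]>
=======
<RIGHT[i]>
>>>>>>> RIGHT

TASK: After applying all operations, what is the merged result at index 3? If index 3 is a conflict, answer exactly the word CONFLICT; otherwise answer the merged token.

Final LEFT:  [juliet, hotel, delta, alpha, bravo, foxtrot, charlie, echo]
Final RIGHT: [juliet, hotel, alpha, bravo, bravo, foxtrot, charlie, echo]
i=0: L=juliet R=juliet -> agree -> juliet
i=1: L=hotel R=hotel -> agree -> hotel
i=2: L=delta=BASE, R=alpha -> take RIGHT -> alpha
i=3: L=alpha, R=bravo=BASE -> take LEFT -> alpha
i=4: L=bravo R=bravo -> agree -> bravo
i=5: L=foxtrot R=foxtrot -> agree -> foxtrot
i=6: L=charlie R=charlie -> agree -> charlie
i=7: L=echo R=echo -> agree -> echo
Index 3 -> alpha

Answer: alpha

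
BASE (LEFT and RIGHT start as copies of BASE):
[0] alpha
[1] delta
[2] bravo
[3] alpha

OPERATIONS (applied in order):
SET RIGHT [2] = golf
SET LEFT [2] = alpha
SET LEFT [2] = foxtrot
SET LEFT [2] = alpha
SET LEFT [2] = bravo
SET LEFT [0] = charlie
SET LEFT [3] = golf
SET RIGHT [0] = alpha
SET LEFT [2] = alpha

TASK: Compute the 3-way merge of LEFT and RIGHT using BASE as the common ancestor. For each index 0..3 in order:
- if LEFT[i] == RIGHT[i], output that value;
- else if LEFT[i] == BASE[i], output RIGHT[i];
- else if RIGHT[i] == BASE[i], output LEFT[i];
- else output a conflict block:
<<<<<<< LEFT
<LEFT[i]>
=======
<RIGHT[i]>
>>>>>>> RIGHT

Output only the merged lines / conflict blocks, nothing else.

Answer: charlie
delta
<<<<<<< LEFT
alpha
=======
golf
>>>>>>> RIGHT
golf

Derivation:
Final LEFT:  [charlie, delta, alpha, golf]
Final RIGHT: [alpha, delta, golf, alpha]
i=0: L=charlie, R=alpha=BASE -> take LEFT -> charlie
i=1: L=delta R=delta -> agree -> delta
i=2: BASE=bravo L=alpha R=golf all differ -> CONFLICT
i=3: L=golf, R=alpha=BASE -> take LEFT -> golf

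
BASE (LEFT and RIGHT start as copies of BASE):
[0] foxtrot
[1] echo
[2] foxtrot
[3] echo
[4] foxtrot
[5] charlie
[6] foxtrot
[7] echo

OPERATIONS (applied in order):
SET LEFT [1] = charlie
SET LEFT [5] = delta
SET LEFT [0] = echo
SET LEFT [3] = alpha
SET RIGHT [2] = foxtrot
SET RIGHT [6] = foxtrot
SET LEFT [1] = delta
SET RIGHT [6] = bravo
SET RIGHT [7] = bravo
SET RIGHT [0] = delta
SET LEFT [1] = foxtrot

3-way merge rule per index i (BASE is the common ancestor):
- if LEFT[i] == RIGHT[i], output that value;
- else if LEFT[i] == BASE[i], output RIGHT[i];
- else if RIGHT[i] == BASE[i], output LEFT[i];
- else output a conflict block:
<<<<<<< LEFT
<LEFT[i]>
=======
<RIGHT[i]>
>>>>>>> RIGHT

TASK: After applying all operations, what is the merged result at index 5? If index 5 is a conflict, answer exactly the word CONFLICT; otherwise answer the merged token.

Answer: delta

Derivation:
Final LEFT:  [echo, foxtrot, foxtrot, alpha, foxtrot, delta, foxtrot, echo]
Final RIGHT: [delta, echo, foxtrot, echo, foxtrot, charlie, bravo, bravo]
i=0: BASE=foxtrot L=echo R=delta all differ -> CONFLICT
i=1: L=foxtrot, R=echo=BASE -> take LEFT -> foxtrot
i=2: L=foxtrot R=foxtrot -> agree -> foxtrot
i=3: L=alpha, R=echo=BASE -> take LEFT -> alpha
i=4: L=foxtrot R=foxtrot -> agree -> foxtrot
i=5: L=delta, R=charlie=BASE -> take LEFT -> delta
i=6: L=foxtrot=BASE, R=bravo -> take RIGHT -> bravo
i=7: L=echo=BASE, R=bravo -> take RIGHT -> bravo
Index 5 -> delta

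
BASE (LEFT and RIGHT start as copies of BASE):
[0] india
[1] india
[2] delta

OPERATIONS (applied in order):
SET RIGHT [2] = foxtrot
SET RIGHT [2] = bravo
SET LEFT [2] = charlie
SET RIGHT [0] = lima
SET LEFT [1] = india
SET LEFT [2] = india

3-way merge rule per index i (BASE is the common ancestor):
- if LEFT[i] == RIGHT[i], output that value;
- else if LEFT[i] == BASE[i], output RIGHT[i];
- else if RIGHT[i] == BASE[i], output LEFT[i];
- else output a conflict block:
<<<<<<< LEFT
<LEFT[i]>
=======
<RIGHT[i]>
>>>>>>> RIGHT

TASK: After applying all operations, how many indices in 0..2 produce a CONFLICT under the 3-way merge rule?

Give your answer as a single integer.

Final LEFT:  [india, india, india]
Final RIGHT: [lima, india, bravo]
i=0: L=india=BASE, R=lima -> take RIGHT -> lima
i=1: L=india R=india -> agree -> india
i=2: BASE=delta L=india R=bravo all differ -> CONFLICT
Conflict count: 1

Answer: 1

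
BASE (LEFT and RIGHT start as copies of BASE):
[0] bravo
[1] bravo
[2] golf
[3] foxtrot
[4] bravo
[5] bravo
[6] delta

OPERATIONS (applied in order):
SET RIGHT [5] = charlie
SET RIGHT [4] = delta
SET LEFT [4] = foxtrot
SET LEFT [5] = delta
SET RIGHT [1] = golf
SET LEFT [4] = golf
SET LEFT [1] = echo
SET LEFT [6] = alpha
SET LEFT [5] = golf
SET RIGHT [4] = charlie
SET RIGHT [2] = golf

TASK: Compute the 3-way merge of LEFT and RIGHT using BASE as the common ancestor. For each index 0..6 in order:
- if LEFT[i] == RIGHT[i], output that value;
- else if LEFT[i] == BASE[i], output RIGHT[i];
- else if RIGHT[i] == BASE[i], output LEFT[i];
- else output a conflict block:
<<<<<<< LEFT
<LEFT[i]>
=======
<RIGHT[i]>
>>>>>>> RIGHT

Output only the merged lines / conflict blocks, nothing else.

Answer: bravo
<<<<<<< LEFT
echo
=======
golf
>>>>>>> RIGHT
golf
foxtrot
<<<<<<< LEFT
golf
=======
charlie
>>>>>>> RIGHT
<<<<<<< LEFT
golf
=======
charlie
>>>>>>> RIGHT
alpha

Derivation:
Final LEFT:  [bravo, echo, golf, foxtrot, golf, golf, alpha]
Final RIGHT: [bravo, golf, golf, foxtrot, charlie, charlie, delta]
i=0: L=bravo R=bravo -> agree -> bravo
i=1: BASE=bravo L=echo R=golf all differ -> CONFLICT
i=2: L=golf R=golf -> agree -> golf
i=3: L=foxtrot R=foxtrot -> agree -> foxtrot
i=4: BASE=bravo L=golf R=charlie all differ -> CONFLICT
i=5: BASE=bravo L=golf R=charlie all differ -> CONFLICT
i=6: L=alpha, R=delta=BASE -> take LEFT -> alpha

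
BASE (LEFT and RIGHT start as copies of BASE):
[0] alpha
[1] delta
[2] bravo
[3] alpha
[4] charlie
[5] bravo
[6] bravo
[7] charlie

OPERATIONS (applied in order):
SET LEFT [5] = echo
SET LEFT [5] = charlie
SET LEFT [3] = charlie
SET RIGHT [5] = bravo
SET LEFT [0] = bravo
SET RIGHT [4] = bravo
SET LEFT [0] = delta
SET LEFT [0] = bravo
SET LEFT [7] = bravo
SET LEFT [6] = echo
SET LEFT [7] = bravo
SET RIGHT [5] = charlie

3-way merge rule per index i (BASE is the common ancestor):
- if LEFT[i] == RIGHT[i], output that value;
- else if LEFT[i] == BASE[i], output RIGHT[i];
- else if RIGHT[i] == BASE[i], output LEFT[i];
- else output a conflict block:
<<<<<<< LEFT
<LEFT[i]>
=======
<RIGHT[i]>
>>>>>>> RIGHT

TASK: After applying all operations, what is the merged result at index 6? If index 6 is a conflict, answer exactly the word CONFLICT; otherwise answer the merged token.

Final LEFT:  [bravo, delta, bravo, charlie, charlie, charlie, echo, bravo]
Final RIGHT: [alpha, delta, bravo, alpha, bravo, charlie, bravo, charlie]
i=0: L=bravo, R=alpha=BASE -> take LEFT -> bravo
i=1: L=delta R=delta -> agree -> delta
i=2: L=bravo R=bravo -> agree -> bravo
i=3: L=charlie, R=alpha=BASE -> take LEFT -> charlie
i=4: L=charlie=BASE, R=bravo -> take RIGHT -> bravo
i=5: L=charlie R=charlie -> agree -> charlie
i=6: L=echo, R=bravo=BASE -> take LEFT -> echo
i=7: L=bravo, R=charlie=BASE -> take LEFT -> bravo
Index 6 -> echo

Answer: echo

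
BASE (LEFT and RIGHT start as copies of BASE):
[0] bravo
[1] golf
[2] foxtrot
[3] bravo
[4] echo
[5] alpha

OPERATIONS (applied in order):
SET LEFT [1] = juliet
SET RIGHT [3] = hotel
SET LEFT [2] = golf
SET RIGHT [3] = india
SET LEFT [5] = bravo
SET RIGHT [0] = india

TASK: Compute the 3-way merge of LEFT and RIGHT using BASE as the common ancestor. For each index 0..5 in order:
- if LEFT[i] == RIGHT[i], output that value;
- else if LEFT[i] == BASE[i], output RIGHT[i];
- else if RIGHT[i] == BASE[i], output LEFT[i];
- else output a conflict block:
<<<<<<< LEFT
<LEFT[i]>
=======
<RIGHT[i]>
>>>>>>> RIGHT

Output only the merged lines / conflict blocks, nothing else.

Answer: india
juliet
golf
india
echo
bravo

Derivation:
Final LEFT:  [bravo, juliet, golf, bravo, echo, bravo]
Final RIGHT: [india, golf, foxtrot, india, echo, alpha]
i=0: L=bravo=BASE, R=india -> take RIGHT -> india
i=1: L=juliet, R=golf=BASE -> take LEFT -> juliet
i=2: L=golf, R=foxtrot=BASE -> take LEFT -> golf
i=3: L=bravo=BASE, R=india -> take RIGHT -> india
i=4: L=echo R=echo -> agree -> echo
i=5: L=bravo, R=alpha=BASE -> take LEFT -> bravo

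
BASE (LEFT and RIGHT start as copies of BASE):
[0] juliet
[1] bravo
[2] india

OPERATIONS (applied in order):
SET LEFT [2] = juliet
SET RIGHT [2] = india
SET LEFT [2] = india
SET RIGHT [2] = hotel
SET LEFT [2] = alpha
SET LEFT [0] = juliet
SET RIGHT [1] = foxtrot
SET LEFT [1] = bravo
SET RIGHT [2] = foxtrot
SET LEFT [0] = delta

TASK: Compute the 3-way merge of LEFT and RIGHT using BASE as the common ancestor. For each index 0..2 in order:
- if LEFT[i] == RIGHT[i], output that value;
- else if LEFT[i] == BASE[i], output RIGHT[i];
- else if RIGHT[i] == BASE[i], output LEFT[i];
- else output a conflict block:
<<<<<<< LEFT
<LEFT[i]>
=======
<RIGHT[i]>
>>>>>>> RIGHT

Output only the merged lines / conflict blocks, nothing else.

Answer: delta
foxtrot
<<<<<<< LEFT
alpha
=======
foxtrot
>>>>>>> RIGHT

Derivation:
Final LEFT:  [delta, bravo, alpha]
Final RIGHT: [juliet, foxtrot, foxtrot]
i=0: L=delta, R=juliet=BASE -> take LEFT -> delta
i=1: L=bravo=BASE, R=foxtrot -> take RIGHT -> foxtrot
i=2: BASE=india L=alpha R=foxtrot all differ -> CONFLICT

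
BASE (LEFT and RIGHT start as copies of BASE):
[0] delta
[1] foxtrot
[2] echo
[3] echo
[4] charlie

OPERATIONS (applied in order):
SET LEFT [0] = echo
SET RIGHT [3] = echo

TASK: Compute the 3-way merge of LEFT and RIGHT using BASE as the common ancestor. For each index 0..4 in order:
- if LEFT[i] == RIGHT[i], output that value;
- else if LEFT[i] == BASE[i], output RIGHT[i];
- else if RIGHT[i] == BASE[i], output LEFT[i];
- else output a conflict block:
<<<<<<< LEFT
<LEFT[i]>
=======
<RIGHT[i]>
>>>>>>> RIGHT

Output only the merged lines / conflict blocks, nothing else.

Final LEFT:  [echo, foxtrot, echo, echo, charlie]
Final RIGHT: [delta, foxtrot, echo, echo, charlie]
i=0: L=echo, R=delta=BASE -> take LEFT -> echo
i=1: L=foxtrot R=foxtrot -> agree -> foxtrot
i=2: L=echo R=echo -> agree -> echo
i=3: L=echo R=echo -> agree -> echo
i=4: L=charlie R=charlie -> agree -> charlie

Answer: echo
foxtrot
echo
echo
charlie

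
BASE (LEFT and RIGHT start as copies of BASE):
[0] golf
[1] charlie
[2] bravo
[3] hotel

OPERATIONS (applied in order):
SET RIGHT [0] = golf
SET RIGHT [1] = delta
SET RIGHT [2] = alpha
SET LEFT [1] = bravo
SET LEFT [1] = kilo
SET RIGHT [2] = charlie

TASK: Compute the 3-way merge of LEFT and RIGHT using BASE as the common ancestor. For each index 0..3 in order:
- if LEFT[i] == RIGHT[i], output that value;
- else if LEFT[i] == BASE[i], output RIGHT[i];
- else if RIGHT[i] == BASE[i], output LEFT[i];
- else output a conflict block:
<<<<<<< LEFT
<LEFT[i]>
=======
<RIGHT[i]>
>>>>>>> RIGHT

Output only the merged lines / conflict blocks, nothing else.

Final LEFT:  [golf, kilo, bravo, hotel]
Final RIGHT: [golf, delta, charlie, hotel]
i=0: L=golf R=golf -> agree -> golf
i=1: BASE=charlie L=kilo R=delta all differ -> CONFLICT
i=2: L=bravo=BASE, R=charlie -> take RIGHT -> charlie
i=3: L=hotel R=hotel -> agree -> hotel

Answer: golf
<<<<<<< LEFT
kilo
=======
delta
>>>>>>> RIGHT
charlie
hotel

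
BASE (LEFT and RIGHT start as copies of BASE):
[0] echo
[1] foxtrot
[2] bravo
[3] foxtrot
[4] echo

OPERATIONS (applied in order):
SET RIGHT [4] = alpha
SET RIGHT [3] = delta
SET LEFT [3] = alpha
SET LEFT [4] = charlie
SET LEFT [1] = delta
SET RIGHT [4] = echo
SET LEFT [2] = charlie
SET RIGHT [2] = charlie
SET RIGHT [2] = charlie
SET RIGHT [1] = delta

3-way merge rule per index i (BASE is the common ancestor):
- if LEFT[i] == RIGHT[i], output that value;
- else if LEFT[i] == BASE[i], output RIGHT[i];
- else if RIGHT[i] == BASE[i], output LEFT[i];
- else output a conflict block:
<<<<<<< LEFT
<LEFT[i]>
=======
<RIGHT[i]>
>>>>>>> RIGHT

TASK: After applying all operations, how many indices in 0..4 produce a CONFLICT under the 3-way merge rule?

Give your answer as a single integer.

Final LEFT:  [echo, delta, charlie, alpha, charlie]
Final RIGHT: [echo, delta, charlie, delta, echo]
i=0: L=echo R=echo -> agree -> echo
i=1: L=delta R=delta -> agree -> delta
i=2: L=charlie R=charlie -> agree -> charlie
i=3: BASE=foxtrot L=alpha R=delta all differ -> CONFLICT
i=4: L=charlie, R=echo=BASE -> take LEFT -> charlie
Conflict count: 1

Answer: 1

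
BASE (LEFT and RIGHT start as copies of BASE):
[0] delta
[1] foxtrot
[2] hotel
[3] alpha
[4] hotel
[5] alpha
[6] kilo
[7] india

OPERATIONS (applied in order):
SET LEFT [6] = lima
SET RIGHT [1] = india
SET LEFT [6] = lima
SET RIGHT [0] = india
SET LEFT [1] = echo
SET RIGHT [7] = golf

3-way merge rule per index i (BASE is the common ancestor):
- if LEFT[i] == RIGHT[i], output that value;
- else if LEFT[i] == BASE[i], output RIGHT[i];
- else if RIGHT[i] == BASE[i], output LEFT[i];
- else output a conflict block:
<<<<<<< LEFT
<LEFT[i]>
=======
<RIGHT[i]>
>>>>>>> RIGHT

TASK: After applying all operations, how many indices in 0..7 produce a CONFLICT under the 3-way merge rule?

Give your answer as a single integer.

Answer: 1

Derivation:
Final LEFT:  [delta, echo, hotel, alpha, hotel, alpha, lima, india]
Final RIGHT: [india, india, hotel, alpha, hotel, alpha, kilo, golf]
i=0: L=delta=BASE, R=india -> take RIGHT -> india
i=1: BASE=foxtrot L=echo R=india all differ -> CONFLICT
i=2: L=hotel R=hotel -> agree -> hotel
i=3: L=alpha R=alpha -> agree -> alpha
i=4: L=hotel R=hotel -> agree -> hotel
i=5: L=alpha R=alpha -> agree -> alpha
i=6: L=lima, R=kilo=BASE -> take LEFT -> lima
i=7: L=india=BASE, R=golf -> take RIGHT -> golf
Conflict count: 1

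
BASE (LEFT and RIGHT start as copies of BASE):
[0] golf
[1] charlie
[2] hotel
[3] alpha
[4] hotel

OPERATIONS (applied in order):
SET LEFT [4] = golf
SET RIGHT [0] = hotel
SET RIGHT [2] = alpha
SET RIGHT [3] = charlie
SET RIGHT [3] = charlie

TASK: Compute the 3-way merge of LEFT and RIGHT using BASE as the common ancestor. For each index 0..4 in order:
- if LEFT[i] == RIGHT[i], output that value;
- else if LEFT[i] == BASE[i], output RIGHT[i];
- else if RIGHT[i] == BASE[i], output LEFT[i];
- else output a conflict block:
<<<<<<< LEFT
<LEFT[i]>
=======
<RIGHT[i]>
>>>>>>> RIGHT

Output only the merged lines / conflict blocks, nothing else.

Final LEFT:  [golf, charlie, hotel, alpha, golf]
Final RIGHT: [hotel, charlie, alpha, charlie, hotel]
i=0: L=golf=BASE, R=hotel -> take RIGHT -> hotel
i=1: L=charlie R=charlie -> agree -> charlie
i=2: L=hotel=BASE, R=alpha -> take RIGHT -> alpha
i=3: L=alpha=BASE, R=charlie -> take RIGHT -> charlie
i=4: L=golf, R=hotel=BASE -> take LEFT -> golf

Answer: hotel
charlie
alpha
charlie
golf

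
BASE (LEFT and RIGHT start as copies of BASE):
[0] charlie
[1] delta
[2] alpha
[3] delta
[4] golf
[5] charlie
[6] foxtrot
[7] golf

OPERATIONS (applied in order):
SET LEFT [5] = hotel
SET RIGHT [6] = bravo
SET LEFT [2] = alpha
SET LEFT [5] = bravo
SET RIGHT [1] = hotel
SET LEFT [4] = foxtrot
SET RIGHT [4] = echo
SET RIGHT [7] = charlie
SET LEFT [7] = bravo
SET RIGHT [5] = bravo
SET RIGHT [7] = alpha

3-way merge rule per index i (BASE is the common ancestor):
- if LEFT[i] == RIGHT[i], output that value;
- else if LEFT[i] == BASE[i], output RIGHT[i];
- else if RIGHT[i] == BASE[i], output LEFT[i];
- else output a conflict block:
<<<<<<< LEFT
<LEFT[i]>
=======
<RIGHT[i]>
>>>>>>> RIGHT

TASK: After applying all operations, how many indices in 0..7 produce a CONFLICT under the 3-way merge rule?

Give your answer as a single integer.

Answer: 2

Derivation:
Final LEFT:  [charlie, delta, alpha, delta, foxtrot, bravo, foxtrot, bravo]
Final RIGHT: [charlie, hotel, alpha, delta, echo, bravo, bravo, alpha]
i=0: L=charlie R=charlie -> agree -> charlie
i=1: L=delta=BASE, R=hotel -> take RIGHT -> hotel
i=2: L=alpha R=alpha -> agree -> alpha
i=3: L=delta R=delta -> agree -> delta
i=4: BASE=golf L=foxtrot R=echo all differ -> CONFLICT
i=5: L=bravo R=bravo -> agree -> bravo
i=6: L=foxtrot=BASE, R=bravo -> take RIGHT -> bravo
i=7: BASE=golf L=bravo R=alpha all differ -> CONFLICT
Conflict count: 2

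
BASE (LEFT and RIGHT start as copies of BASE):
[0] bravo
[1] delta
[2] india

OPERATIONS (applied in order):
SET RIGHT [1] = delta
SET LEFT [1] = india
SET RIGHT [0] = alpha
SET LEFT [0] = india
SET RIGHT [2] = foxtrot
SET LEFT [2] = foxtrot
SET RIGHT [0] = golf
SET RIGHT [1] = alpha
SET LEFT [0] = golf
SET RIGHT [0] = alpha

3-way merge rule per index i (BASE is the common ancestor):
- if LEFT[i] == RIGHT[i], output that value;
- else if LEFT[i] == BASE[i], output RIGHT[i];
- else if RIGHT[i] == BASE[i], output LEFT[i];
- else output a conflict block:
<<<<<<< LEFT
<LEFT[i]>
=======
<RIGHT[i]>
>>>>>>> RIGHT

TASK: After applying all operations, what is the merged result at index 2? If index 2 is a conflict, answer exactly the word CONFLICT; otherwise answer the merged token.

Answer: foxtrot

Derivation:
Final LEFT:  [golf, india, foxtrot]
Final RIGHT: [alpha, alpha, foxtrot]
i=0: BASE=bravo L=golf R=alpha all differ -> CONFLICT
i=1: BASE=delta L=india R=alpha all differ -> CONFLICT
i=2: L=foxtrot R=foxtrot -> agree -> foxtrot
Index 2 -> foxtrot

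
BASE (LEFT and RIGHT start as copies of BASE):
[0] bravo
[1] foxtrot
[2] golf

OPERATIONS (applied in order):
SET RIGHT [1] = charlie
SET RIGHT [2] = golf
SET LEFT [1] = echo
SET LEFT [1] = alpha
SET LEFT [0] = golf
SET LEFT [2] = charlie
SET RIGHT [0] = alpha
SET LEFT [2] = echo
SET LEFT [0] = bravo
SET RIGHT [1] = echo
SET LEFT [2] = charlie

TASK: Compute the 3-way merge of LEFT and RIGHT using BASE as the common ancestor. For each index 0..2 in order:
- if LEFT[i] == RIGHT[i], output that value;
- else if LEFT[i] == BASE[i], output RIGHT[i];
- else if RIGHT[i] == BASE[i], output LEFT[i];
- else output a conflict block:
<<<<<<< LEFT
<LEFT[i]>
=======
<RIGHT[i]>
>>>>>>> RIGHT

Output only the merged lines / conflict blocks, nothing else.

Answer: alpha
<<<<<<< LEFT
alpha
=======
echo
>>>>>>> RIGHT
charlie

Derivation:
Final LEFT:  [bravo, alpha, charlie]
Final RIGHT: [alpha, echo, golf]
i=0: L=bravo=BASE, R=alpha -> take RIGHT -> alpha
i=1: BASE=foxtrot L=alpha R=echo all differ -> CONFLICT
i=2: L=charlie, R=golf=BASE -> take LEFT -> charlie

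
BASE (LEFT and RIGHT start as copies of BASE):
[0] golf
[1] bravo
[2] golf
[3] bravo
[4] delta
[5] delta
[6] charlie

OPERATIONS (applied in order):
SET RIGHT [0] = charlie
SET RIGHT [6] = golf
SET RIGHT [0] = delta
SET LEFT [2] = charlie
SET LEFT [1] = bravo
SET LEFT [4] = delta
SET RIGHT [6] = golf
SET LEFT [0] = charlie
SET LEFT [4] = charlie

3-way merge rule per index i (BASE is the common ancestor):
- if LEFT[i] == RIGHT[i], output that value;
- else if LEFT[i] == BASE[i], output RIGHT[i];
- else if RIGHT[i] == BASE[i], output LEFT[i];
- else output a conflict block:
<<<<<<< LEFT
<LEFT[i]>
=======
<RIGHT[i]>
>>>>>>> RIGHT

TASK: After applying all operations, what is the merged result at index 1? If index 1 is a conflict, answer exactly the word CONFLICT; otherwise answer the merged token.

Answer: bravo

Derivation:
Final LEFT:  [charlie, bravo, charlie, bravo, charlie, delta, charlie]
Final RIGHT: [delta, bravo, golf, bravo, delta, delta, golf]
i=0: BASE=golf L=charlie R=delta all differ -> CONFLICT
i=1: L=bravo R=bravo -> agree -> bravo
i=2: L=charlie, R=golf=BASE -> take LEFT -> charlie
i=3: L=bravo R=bravo -> agree -> bravo
i=4: L=charlie, R=delta=BASE -> take LEFT -> charlie
i=5: L=delta R=delta -> agree -> delta
i=6: L=charlie=BASE, R=golf -> take RIGHT -> golf
Index 1 -> bravo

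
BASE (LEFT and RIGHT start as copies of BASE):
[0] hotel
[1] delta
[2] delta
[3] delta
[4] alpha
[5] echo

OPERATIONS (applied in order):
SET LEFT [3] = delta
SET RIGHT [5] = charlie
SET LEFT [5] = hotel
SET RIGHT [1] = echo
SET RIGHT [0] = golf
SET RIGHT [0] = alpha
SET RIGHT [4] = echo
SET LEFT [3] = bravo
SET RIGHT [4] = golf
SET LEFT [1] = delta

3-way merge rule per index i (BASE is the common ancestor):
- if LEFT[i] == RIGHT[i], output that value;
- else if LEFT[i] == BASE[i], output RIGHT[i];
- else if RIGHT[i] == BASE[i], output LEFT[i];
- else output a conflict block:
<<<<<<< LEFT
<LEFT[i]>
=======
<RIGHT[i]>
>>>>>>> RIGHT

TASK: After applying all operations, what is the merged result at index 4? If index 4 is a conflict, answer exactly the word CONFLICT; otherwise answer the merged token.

Answer: golf

Derivation:
Final LEFT:  [hotel, delta, delta, bravo, alpha, hotel]
Final RIGHT: [alpha, echo, delta, delta, golf, charlie]
i=0: L=hotel=BASE, R=alpha -> take RIGHT -> alpha
i=1: L=delta=BASE, R=echo -> take RIGHT -> echo
i=2: L=delta R=delta -> agree -> delta
i=3: L=bravo, R=delta=BASE -> take LEFT -> bravo
i=4: L=alpha=BASE, R=golf -> take RIGHT -> golf
i=5: BASE=echo L=hotel R=charlie all differ -> CONFLICT
Index 4 -> golf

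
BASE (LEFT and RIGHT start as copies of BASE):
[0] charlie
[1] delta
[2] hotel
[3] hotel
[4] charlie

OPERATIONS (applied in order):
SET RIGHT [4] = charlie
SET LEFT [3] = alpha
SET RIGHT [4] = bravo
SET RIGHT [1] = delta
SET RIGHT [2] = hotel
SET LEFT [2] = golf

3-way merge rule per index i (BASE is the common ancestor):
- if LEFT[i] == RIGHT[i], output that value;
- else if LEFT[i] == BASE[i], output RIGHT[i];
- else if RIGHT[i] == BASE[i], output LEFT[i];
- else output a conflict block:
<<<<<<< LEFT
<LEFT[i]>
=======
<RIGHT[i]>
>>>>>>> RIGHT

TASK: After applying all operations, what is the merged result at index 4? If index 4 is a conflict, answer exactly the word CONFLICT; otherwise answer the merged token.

Answer: bravo

Derivation:
Final LEFT:  [charlie, delta, golf, alpha, charlie]
Final RIGHT: [charlie, delta, hotel, hotel, bravo]
i=0: L=charlie R=charlie -> agree -> charlie
i=1: L=delta R=delta -> agree -> delta
i=2: L=golf, R=hotel=BASE -> take LEFT -> golf
i=3: L=alpha, R=hotel=BASE -> take LEFT -> alpha
i=4: L=charlie=BASE, R=bravo -> take RIGHT -> bravo
Index 4 -> bravo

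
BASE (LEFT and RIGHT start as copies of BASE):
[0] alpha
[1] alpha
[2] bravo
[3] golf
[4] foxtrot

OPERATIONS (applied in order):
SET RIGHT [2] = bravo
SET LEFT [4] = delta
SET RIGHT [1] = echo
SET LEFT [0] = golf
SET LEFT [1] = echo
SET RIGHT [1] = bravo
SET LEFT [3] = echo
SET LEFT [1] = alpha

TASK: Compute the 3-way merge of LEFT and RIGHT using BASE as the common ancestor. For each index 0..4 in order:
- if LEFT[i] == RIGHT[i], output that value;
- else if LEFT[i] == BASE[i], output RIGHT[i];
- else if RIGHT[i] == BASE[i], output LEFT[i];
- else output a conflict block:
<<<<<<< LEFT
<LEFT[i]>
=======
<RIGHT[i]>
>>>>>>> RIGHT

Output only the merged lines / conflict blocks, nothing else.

Final LEFT:  [golf, alpha, bravo, echo, delta]
Final RIGHT: [alpha, bravo, bravo, golf, foxtrot]
i=0: L=golf, R=alpha=BASE -> take LEFT -> golf
i=1: L=alpha=BASE, R=bravo -> take RIGHT -> bravo
i=2: L=bravo R=bravo -> agree -> bravo
i=3: L=echo, R=golf=BASE -> take LEFT -> echo
i=4: L=delta, R=foxtrot=BASE -> take LEFT -> delta

Answer: golf
bravo
bravo
echo
delta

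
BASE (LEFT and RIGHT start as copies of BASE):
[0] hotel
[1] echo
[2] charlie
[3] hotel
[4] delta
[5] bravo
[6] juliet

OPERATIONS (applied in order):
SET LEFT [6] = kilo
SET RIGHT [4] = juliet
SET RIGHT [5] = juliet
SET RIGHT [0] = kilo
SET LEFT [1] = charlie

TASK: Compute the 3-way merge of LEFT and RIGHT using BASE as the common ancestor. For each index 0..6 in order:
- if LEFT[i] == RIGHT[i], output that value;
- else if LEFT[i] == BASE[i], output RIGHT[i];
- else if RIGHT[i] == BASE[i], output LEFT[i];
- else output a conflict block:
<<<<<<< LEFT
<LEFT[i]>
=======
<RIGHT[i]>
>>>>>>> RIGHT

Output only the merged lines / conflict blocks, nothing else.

Answer: kilo
charlie
charlie
hotel
juliet
juliet
kilo

Derivation:
Final LEFT:  [hotel, charlie, charlie, hotel, delta, bravo, kilo]
Final RIGHT: [kilo, echo, charlie, hotel, juliet, juliet, juliet]
i=0: L=hotel=BASE, R=kilo -> take RIGHT -> kilo
i=1: L=charlie, R=echo=BASE -> take LEFT -> charlie
i=2: L=charlie R=charlie -> agree -> charlie
i=3: L=hotel R=hotel -> agree -> hotel
i=4: L=delta=BASE, R=juliet -> take RIGHT -> juliet
i=5: L=bravo=BASE, R=juliet -> take RIGHT -> juliet
i=6: L=kilo, R=juliet=BASE -> take LEFT -> kilo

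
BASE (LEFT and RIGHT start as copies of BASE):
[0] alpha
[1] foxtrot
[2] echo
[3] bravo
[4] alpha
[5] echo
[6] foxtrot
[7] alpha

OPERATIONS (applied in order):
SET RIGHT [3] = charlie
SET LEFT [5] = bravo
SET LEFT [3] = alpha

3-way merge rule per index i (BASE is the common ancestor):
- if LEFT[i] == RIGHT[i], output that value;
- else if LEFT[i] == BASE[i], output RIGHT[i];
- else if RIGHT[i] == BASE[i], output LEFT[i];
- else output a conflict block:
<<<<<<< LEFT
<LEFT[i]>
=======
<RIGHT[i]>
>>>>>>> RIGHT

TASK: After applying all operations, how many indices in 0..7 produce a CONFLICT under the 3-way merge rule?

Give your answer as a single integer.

Final LEFT:  [alpha, foxtrot, echo, alpha, alpha, bravo, foxtrot, alpha]
Final RIGHT: [alpha, foxtrot, echo, charlie, alpha, echo, foxtrot, alpha]
i=0: L=alpha R=alpha -> agree -> alpha
i=1: L=foxtrot R=foxtrot -> agree -> foxtrot
i=2: L=echo R=echo -> agree -> echo
i=3: BASE=bravo L=alpha R=charlie all differ -> CONFLICT
i=4: L=alpha R=alpha -> agree -> alpha
i=5: L=bravo, R=echo=BASE -> take LEFT -> bravo
i=6: L=foxtrot R=foxtrot -> agree -> foxtrot
i=7: L=alpha R=alpha -> agree -> alpha
Conflict count: 1

Answer: 1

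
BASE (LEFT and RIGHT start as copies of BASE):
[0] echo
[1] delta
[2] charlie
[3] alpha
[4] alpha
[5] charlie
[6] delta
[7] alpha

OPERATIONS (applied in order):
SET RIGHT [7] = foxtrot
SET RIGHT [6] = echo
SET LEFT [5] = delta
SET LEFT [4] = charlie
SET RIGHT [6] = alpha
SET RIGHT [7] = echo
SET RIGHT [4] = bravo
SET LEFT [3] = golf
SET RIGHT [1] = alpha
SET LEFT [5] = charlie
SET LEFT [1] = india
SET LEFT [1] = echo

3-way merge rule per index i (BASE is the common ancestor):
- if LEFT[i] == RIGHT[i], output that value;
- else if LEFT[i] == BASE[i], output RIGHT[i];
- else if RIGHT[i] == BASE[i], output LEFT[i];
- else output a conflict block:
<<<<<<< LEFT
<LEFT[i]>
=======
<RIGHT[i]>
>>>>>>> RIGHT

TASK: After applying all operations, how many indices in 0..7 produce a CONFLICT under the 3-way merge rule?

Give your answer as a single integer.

Answer: 2

Derivation:
Final LEFT:  [echo, echo, charlie, golf, charlie, charlie, delta, alpha]
Final RIGHT: [echo, alpha, charlie, alpha, bravo, charlie, alpha, echo]
i=0: L=echo R=echo -> agree -> echo
i=1: BASE=delta L=echo R=alpha all differ -> CONFLICT
i=2: L=charlie R=charlie -> agree -> charlie
i=3: L=golf, R=alpha=BASE -> take LEFT -> golf
i=4: BASE=alpha L=charlie R=bravo all differ -> CONFLICT
i=5: L=charlie R=charlie -> agree -> charlie
i=6: L=delta=BASE, R=alpha -> take RIGHT -> alpha
i=7: L=alpha=BASE, R=echo -> take RIGHT -> echo
Conflict count: 2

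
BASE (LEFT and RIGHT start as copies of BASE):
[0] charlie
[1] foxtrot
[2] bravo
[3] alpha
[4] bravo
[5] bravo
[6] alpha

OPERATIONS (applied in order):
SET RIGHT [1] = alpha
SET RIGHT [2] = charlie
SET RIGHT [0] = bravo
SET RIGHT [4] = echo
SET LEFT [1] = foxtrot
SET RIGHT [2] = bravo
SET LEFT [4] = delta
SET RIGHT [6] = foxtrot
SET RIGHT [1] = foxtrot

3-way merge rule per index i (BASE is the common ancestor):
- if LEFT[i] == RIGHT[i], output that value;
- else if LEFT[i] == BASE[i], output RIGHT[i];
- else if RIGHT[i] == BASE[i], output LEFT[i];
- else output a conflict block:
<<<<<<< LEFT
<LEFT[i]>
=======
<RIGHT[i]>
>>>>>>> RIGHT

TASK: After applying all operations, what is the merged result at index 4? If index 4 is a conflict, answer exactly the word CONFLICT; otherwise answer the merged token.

Final LEFT:  [charlie, foxtrot, bravo, alpha, delta, bravo, alpha]
Final RIGHT: [bravo, foxtrot, bravo, alpha, echo, bravo, foxtrot]
i=0: L=charlie=BASE, R=bravo -> take RIGHT -> bravo
i=1: L=foxtrot R=foxtrot -> agree -> foxtrot
i=2: L=bravo R=bravo -> agree -> bravo
i=3: L=alpha R=alpha -> agree -> alpha
i=4: BASE=bravo L=delta R=echo all differ -> CONFLICT
i=5: L=bravo R=bravo -> agree -> bravo
i=6: L=alpha=BASE, R=foxtrot -> take RIGHT -> foxtrot
Index 4 -> CONFLICT

Answer: CONFLICT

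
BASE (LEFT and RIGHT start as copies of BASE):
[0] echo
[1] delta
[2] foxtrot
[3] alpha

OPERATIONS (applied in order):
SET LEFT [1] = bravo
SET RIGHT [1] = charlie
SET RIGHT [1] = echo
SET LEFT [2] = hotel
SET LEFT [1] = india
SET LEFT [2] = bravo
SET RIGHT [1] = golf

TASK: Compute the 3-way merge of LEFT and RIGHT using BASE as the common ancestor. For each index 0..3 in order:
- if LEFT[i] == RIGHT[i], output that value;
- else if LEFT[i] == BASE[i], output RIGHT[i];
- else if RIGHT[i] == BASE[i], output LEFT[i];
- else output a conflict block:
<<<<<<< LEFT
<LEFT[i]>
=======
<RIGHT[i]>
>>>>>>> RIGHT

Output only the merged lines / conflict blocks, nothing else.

Answer: echo
<<<<<<< LEFT
india
=======
golf
>>>>>>> RIGHT
bravo
alpha

Derivation:
Final LEFT:  [echo, india, bravo, alpha]
Final RIGHT: [echo, golf, foxtrot, alpha]
i=0: L=echo R=echo -> agree -> echo
i=1: BASE=delta L=india R=golf all differ -> CONFLICT
i=2: L=bravo, R=foxtrot=BASE -> take LEFT -> bravo
i=3: L=alpha R=alpha -> agree -> alpha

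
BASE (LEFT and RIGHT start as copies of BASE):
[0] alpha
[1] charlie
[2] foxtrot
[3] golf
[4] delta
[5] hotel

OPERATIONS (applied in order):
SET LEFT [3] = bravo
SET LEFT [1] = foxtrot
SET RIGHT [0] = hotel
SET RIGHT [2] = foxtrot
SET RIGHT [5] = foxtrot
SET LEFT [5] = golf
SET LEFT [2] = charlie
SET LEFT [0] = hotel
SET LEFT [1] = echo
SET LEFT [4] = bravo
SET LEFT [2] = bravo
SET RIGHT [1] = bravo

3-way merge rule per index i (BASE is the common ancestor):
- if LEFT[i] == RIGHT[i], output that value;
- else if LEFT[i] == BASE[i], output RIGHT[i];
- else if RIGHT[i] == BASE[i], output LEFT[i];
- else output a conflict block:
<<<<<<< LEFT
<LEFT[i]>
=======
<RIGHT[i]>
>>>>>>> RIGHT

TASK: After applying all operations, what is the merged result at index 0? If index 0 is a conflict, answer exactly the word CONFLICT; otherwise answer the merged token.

Final LEFT:  [hotel, echo, bravo, bravo, bravo, golf]
Final RIGHT: [hotel, bravo, foxtrot, golf, delta, foxtrot]
i=0: L=hotel R=hotel -> agree -> hotel
i=1: BASE=charlie L=echo R=bravo all differ -> CONFLICT
i=2: L=bravo, R=foxtrot=BASE -> take LEFT -> bravo
i=3: L=bravo, R=golf=BASE -> take LEFT -> bravo
i=4: L=bravo, R=delta=BASE -> take LEFT -> bravo
i=5: BASE=hotel L=golf R=foxtrot all differ -> CONFLICT
Index 0 -> hotel

Answer: hotel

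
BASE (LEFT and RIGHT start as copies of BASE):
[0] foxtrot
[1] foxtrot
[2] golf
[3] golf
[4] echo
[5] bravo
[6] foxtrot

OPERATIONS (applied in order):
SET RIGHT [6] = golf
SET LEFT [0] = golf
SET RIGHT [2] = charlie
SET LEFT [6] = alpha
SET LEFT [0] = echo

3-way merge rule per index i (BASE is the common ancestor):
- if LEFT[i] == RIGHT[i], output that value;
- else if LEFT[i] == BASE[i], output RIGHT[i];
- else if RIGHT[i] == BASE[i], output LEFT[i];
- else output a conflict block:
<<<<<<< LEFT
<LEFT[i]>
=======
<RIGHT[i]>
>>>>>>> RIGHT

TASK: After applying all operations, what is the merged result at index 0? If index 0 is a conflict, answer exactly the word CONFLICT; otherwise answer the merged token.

Answer: echo

Derivation:
Final LEFT:  [echo, foxtrot, golf, golf, echo, bravo, alpha]
Final RIGHT: [foxtrot, foxtrot, charlie, golf, echo, bravo, golf]
i=0: L=echo, R=foxtrot=BASE -> take LEFT -> echo
i=1: L=foxtrot R=foxtrot -> agree -> foxtrot
i=2: L=golf=BASE, R=charlie -> take RIGHT -> charlie
i=3: L=golf R=golf -> agree -> golf
i=4: L=echo R=echo -> agree -> echo
i=5: L=bravo R=bravo -> agree -> bravo
i=6: BASE=foxtrot L=alpha R=golf all differ -> CONFLICT
Index 0 -> echo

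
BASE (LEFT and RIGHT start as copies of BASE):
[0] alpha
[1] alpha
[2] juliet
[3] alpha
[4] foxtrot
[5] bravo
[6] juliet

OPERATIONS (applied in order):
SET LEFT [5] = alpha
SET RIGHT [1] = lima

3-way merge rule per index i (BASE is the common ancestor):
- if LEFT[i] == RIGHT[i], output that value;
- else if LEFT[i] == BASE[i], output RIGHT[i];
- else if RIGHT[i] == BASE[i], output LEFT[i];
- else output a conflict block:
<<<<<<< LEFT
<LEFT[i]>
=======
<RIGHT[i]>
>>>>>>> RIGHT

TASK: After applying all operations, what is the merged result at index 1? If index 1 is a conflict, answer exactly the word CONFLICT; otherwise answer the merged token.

Final LEFT:  [alpha, alpha, juliet, alpha, foxtrot, alpha, juliet]
Final RIGHT: [alpha, lima, juliet, alpha, foxtrot, bravo, juliet]
i=0: L=alpha R=alpha -> agree -> alpha
i=1: L=alpha=BASE, R=lima -> take RIGHT -> lima
i=2: L=juliet R=juliet -> agree -> juliet
i=3: L=alpha R=alpha -> agree -> alpha
i=4: L=foxtrot R=foxtrot -> agree -> foxtrot
i=5: L=alpha, R=bravo=BASE -> take LEFT -> alpha
i=6: L=juliet R=juliet -> agree -> juliet
Index 1 -> lima

Answer: lima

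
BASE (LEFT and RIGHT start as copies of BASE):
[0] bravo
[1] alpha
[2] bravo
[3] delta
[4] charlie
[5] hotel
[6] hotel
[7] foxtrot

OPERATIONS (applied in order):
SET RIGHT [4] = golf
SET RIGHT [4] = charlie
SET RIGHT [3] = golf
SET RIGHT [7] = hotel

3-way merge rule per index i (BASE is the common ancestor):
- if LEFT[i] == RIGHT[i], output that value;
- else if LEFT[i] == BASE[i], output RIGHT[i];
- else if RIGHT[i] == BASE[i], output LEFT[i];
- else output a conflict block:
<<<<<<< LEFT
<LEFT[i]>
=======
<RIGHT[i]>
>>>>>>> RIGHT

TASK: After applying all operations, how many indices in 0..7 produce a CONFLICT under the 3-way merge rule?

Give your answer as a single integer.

Answer: 0

Derivation:
Final LEFT:  [bravo, alpha, bravo, delta, charlie, hotel, hotel, foxtrot]
Final RIGHT: [bravo, alpha, bravo, golf, charlie, hotel, hotel, hotel]
i=0: L=bravo R=bravo -> agree -> bravo
i=1: L=alpha R=alpha -> agree -> alpha
i=2: L=bravo R=bravo -> agree -> bravo
i=3: L=delta=BASE, R=golf -> take RIGHT -> golf
i=4: L=charlie R=charlie -> agree -> charlie
i=5: L=hotel R=hotel -> agree -> hotel
i=6: L=hotel R=hotel -> agree -> hotel
i=7: L=foxtrot=BASE, R=hotel -> take RIGHT -> hotel
Conflict count: 0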